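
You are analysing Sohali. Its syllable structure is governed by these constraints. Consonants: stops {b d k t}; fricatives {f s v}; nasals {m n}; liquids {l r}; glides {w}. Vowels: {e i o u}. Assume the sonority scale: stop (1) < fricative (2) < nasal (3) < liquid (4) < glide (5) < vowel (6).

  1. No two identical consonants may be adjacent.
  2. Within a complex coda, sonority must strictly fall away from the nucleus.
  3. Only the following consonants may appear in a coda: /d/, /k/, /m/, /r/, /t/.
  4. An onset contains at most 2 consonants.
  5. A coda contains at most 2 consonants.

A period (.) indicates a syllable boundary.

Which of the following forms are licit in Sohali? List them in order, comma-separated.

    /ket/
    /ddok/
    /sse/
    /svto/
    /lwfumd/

/ket/ — σ1 onset /k/, coda /t/ ok → licit
/ddok/ — violates constraint 1: adjacent identical consonants /dd/ → illicit
/sse/ — violates constraint 1: adjacent identical consonants /ss/ → illicit
/svto/ — violates constraint 4: syllable 1 onset /svt/ has 3 consonants (> 2) → illicit
/lwfumd/ — violates constraint 4: syllable 1 onset /lwf/ has 3 consonants (> 2) → illicit

/ket/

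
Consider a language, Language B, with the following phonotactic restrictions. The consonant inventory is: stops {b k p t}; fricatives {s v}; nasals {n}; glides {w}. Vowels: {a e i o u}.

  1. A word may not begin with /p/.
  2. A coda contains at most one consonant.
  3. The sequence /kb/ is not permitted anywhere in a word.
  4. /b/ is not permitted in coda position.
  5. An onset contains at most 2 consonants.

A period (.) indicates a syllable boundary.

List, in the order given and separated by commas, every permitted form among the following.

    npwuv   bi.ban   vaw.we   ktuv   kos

bi.ban, vaw.we, ktuv, kos

npwuv — violates constraint 5: syllable 1 onset /npw/ has 3 consonants (> 2) → not permitted
bi.ban — σ1 onset /b/, coda /∅/ ok; σ2 onset /b/, coda /n/ ok → permitted
vaw.we — σ1 onset /v/, coda /w/ ok; σ2 onset /w/, coda /∅/ ok → permitted
ktuv — σ1 onset /kt/ (2C), coda /v/ ok → permitted
kos — σ1 onset /k/, coda /s/ ok → permitted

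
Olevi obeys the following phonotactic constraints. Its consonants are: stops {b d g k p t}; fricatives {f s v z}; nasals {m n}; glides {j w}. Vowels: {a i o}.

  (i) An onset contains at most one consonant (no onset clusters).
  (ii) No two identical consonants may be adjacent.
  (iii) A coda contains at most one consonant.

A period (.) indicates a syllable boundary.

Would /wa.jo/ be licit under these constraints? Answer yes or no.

/wa.jo/ — σ1 onset /w/, coda /∅/ ok; σ2 onset /j/, coda /∅/ ok → licit

yes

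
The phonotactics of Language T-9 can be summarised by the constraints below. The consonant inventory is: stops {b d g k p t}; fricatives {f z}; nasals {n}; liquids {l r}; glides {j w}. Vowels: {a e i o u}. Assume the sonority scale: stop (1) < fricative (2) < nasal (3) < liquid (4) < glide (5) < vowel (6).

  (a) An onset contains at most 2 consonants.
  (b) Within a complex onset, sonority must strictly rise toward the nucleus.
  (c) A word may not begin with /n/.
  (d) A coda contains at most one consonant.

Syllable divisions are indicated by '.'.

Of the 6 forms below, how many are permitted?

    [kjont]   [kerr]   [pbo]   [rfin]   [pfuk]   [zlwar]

1

[kjont] — violates constraint (d): syllable 1 coda /nt/ has 2 consonants (> 1) → not permitted
[kerr] — violates constraint (d): syllable 1 coda /rr/ has 2 consonants (> 1) → not permitted
[pbo] — violates constraint (b): syllable 1 onset /pb/: /p/ (stop, 1) → /b/ (stop, 1) does not rise → not permitted
[rfin] — violates constraint (b): syllable 1 onset /rf/: /r/ (liquid, 4) → /f/ (fricative, 2) does not rise → not permitted
[pfuk] — σ1 onset /pf/ (1→2 rises), coda /k/ ok → permitted
[zlwar] — violates constraint (a): syllable 1 onset /zlw/ has 3 consonants (> 2) → not permitted
Permitted: [pfuk] → 1.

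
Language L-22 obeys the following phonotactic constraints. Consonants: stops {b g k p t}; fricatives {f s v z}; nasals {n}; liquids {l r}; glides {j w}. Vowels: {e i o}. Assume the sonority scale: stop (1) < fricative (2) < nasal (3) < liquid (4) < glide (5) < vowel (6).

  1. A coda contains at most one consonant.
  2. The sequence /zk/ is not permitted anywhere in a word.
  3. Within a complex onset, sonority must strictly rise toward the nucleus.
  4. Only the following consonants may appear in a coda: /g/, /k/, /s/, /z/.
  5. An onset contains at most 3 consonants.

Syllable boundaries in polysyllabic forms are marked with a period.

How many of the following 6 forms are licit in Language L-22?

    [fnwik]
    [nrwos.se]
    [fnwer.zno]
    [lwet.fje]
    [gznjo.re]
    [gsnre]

2

[fnwik] — σ1 onset /fnw/ (2→3→5 rises), coda /k/ ok → licit
[nrwos.se] — σ1 onset /nrw/ (3→4→5 rises), coda /s/ ok; σ2 onset /s/, coda /∅/ ok → licit
[fnwer.zno] — violates constraint 4: syllable 1 coda contains /r/, which is not a licensed coda consonant → illicit
[lwet.fje] — violates constraint 4: syllable 1 coda contains /t/, which is not a licensed coda consonant → illicit
[gznjo.re] — violates constraint 5: syllable 1 onset /gznj/ has 4 consonants (> 3) → illicit
[gsnre] — violates constraint 5: syllable 1 onset /gsnr/ has 4 consonants (> 3) → illicit
Licit: [fnwik], [nrwos.se] → 2.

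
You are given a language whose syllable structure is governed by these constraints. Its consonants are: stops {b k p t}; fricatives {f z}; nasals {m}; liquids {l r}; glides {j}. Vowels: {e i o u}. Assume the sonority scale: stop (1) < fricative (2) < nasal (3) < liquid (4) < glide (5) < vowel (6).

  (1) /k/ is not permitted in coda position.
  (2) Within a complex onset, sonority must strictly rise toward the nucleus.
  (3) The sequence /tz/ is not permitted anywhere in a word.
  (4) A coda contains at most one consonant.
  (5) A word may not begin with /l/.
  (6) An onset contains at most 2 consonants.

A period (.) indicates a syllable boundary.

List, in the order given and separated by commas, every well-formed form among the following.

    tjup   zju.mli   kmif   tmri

tjup, zju.mli, kmif

tjup — σ1 onset /tj/ (1→5 rises), coda /p/ ok → well-formed
zju.mli — σ1 onset /zj/ (2→5 rises), coda /∅/ ok; σ2 onset /ml/ (3→4 rises), coda /∅/ ok → well-formed
kmif — σ1 onset /km/ (1→3 rises), coda /f/ ok → well-formed
tmri — violates constraint 6: syllable 1 onset /tmr/ has 3 consonants (> 2) → ill-formed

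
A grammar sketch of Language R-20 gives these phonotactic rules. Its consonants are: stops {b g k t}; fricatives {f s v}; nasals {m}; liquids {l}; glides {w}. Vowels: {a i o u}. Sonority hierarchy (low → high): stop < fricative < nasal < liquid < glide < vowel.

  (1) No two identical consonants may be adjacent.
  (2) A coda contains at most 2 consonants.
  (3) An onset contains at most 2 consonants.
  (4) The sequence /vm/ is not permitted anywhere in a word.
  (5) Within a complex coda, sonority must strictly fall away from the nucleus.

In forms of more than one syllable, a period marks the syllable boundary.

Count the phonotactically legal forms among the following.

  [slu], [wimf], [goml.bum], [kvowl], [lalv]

4

[slu] — σ1 onset /sl/ (2C), coda /∅/ ok → phonotactically legal
[wimf] — σ1 onset /w/, coda /mf/ (3→2 falls) ok → phonotactically legal
[goml.bum] — violates constraint 5: syllable 1 coda /ml/: /m/ (nasal, 3) → /l/ (liquid, 4) does not fall → phonotactically illegal
[kvowl] — σ1 onset /kv/ (2C), coda /wl/ (5→4 falls) ok → phonotactically legal
[lalv] — σ1 onset /l/, coda /lv/ (4→2 falls) ok → phonotactically legal
Phonotactically legal: [slu], [wimf], [kvowl], [lalv] → 4.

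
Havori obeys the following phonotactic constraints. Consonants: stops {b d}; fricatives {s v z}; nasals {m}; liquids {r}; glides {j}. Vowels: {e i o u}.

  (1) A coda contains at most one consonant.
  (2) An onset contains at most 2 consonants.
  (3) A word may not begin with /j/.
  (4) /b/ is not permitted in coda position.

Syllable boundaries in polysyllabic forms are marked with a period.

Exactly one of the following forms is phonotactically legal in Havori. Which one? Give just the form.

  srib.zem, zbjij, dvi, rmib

dvi

srib.zem — violates constraint 4: syllable 1 coda contains /b/ → phonotactically illegal
zbjij — violates constraint 2: syllable 1 onset /zbj/ has 3 consonants (> 2) → phonotactically illegal
dvi — σ1 onset /dv/ (2C), coda /∅/ ok → phonotactically legal
rmib — violates constraint 4: syllable 1 coda contains /b/ → phonotactically illegal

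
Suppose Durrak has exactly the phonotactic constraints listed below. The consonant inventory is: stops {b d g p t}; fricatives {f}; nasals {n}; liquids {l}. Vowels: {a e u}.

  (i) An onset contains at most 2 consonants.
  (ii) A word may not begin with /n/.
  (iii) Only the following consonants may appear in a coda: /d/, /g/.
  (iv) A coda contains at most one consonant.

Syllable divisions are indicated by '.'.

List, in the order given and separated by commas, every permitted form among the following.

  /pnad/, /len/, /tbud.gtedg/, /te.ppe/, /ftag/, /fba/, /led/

/pnad/, /te.ppe/, /ftag/, /fba/, /led/

/pnad/ — σ1 onset /pn/ (2C), coda /d/ ok → permitted
/len/ — violates constraint (iii): syllable 1 coda contains /n/, which is not a licensed coda consonant → not permitted
/tbud.gtedg/ — violates constraint (iv): syllable 2 coda /dg/ has 2 consonants (> 1) → not permitted
/te.ppe/ — σ1 onset /t/, coda /∅/ ok; σ2 onset /pp/ (2C), coda /∅/ ok → permitted
/ftag/ — σ1 onset /ft/ (2C), coda /g/ ok → permitted
/fba/ — σ1 onset /fb/ (2C), coda /∅/ ok → permitted
/led/ — σ1 onset /l/, coda /d/ ok → permitted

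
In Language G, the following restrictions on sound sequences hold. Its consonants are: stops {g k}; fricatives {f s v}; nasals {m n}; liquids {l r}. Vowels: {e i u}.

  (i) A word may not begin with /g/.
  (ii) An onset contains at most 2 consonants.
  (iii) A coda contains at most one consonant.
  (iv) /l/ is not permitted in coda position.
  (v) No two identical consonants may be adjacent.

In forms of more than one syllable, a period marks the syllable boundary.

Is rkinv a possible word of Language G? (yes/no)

no

rkinv — violates constraint (iii): syllable 1 coda /nv/ has 2 consonants (> 1) → ill-formed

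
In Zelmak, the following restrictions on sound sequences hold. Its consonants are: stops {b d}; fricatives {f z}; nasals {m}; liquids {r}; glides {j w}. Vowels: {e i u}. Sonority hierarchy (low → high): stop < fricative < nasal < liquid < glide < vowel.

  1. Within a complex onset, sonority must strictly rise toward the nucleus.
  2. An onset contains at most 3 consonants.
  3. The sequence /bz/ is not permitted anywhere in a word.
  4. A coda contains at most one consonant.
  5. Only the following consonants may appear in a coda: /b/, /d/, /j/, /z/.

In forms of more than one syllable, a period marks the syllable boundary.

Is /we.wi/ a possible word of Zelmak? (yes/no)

/we.wi/ — σ1 onset /w/, coda /∅/ ok; σ2 onset /w/, coda /∅/ ok → permitted

yes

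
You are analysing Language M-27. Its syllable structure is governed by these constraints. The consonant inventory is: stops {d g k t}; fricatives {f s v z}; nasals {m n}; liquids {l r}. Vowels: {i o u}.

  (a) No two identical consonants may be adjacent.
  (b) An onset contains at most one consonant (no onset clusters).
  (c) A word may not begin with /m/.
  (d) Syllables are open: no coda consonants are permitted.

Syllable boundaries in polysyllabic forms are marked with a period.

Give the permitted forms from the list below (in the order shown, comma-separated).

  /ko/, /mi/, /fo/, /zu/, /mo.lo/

/ko/, /fo/, /zu/

/ko/ — σ1 onset /k/, coda /∅/ ok → permitted
/mi/ — violates constraint (c): word begins with /m/ → not permitted
/fo/ — σ1 onset /f/, coda /∅/ ok → permitted
/zu/ — σ1 onset /z/, coda /∅/ ok → permitted
/mo.lo/ — violates constraint (c): word begins with /m/ → not permitted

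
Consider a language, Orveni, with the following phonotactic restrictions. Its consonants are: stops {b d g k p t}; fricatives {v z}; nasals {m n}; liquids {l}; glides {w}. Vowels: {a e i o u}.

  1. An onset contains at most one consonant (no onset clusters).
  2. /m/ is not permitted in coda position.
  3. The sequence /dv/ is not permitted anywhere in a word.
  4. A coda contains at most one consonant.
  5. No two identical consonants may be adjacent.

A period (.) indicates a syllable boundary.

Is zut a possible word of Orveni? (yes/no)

zut — σ1 onset /z/, coda /t/ ok → licit

yes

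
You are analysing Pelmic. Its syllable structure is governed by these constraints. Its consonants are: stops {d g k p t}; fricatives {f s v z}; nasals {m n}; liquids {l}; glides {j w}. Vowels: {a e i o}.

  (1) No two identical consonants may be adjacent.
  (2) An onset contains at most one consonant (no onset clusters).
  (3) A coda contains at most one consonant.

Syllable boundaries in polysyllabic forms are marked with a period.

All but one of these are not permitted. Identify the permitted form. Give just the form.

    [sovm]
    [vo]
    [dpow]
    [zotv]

[vo]

[sovm] — violates constraint 3: syllable 1 coda /vm/ has 2 consonants (> 1) → not permitted
[vo] — σ1 onset /v/, coda /∅/ ok → permitted
[dpow] — violates constraint 2: syllable 1 onset /dp/ has 2 consonants (> 1) → not permitted
[zotv] — violates constraint 3: syllable 1 coda /tv/ has 2 consonants (> 1) → not permitted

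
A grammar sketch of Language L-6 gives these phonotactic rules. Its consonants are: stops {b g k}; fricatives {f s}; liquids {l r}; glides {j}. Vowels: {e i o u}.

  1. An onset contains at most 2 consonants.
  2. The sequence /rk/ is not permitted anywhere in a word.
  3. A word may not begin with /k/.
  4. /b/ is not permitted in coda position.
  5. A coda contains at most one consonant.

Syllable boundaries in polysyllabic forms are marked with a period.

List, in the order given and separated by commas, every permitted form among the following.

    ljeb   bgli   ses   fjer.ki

ljeb — violates constraint 4: syllable 1 coda contains /b/ → not permitted
bgli — violates constraint 1: syllable 1 onset /bgl/ has 3 consonants (> 2) → not permitted
ses — σ1 onset /s/, coda /s/ ok → permitted
fjer.ki — violates constraint 2: contains banned sequence /rk/ → not permitted

ses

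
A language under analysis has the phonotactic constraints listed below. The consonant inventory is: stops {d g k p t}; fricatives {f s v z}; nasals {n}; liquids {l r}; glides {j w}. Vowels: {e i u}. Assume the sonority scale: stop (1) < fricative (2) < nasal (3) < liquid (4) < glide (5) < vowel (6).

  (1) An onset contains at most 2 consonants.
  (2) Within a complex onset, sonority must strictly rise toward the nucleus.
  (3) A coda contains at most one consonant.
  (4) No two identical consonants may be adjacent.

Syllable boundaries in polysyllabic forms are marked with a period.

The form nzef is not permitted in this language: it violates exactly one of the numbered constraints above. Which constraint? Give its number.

nzef: syllable 1 onset /nz/: /n/ (nasal, 3) → /z/ (fricative, 2) does not rise.
This is a violation of constraint 2: "Within a complex onset, sonority must strictly rise toward the nucleus."
The remaining constraints (1, 3, 4) are satisfied.

2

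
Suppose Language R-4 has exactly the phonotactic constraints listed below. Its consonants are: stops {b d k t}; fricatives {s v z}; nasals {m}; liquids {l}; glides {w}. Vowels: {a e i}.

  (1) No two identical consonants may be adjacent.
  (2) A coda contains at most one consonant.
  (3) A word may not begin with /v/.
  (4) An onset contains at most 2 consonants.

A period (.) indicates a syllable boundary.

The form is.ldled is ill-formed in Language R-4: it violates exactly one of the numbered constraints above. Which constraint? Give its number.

4

is.ldled: syllable 2 onset /ldl/ has 3 consonants (> 2).
This is a violation of constraint 4: "An onset contains at most 2 consonants."
The remaining constraints (1, 2, 3) are satisfied.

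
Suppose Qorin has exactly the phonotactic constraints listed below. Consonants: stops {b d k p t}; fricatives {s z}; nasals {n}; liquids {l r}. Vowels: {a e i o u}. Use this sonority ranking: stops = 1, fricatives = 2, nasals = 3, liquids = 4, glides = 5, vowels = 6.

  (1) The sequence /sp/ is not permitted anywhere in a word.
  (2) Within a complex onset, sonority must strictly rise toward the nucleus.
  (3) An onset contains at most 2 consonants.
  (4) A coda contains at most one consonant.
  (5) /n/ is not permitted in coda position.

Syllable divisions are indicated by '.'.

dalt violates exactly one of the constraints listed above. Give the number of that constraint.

4

dalt: syllable 1 coda /lt/ has 2 consonants (> 1).
This is a violation of constraint 4: "A coda contains at most one consonant."
The remaining constraints (1, 2, 3, 5) are satisfied.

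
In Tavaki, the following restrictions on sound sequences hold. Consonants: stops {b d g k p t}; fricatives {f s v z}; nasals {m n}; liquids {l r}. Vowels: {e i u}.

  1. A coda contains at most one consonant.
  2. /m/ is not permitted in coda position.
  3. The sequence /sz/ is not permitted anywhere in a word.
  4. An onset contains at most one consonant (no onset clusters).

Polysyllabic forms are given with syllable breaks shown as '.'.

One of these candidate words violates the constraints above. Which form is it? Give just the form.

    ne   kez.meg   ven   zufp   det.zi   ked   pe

zufp

ne — σ1 onset /n/, coda /∅/ ok → phonotactically legal
kez.meg — σ1 onset /k/, coda /z/ ok; σ2 onset /m/, coda /g/ ok → phonotactically legal
ven — σ1 onset /v/, coda /n/ ok → phonotactically legal
zufp — violates constraint 1: syllable 1 coda /fp/ has 2 consonants (> 1) → phonotactically illegal
det.zi — σ1 onset /d/, coda /t/ ok; σ2 onset /z/, coda /∅/ ok → phonotactically legal
ked — σ1 onset /k/, coda /d/ ok → phonotactically legal
pe — σ1 onset /p/, coda /∅/ ok → phonotactically legal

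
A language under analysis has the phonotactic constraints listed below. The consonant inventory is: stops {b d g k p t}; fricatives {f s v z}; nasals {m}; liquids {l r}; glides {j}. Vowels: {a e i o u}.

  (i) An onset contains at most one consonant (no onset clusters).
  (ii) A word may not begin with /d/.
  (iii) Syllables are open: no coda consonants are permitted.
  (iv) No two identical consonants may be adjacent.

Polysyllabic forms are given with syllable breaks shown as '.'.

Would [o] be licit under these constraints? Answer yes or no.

[o] — σ1 onset /∅/, coda /∅/ ok → licit

yes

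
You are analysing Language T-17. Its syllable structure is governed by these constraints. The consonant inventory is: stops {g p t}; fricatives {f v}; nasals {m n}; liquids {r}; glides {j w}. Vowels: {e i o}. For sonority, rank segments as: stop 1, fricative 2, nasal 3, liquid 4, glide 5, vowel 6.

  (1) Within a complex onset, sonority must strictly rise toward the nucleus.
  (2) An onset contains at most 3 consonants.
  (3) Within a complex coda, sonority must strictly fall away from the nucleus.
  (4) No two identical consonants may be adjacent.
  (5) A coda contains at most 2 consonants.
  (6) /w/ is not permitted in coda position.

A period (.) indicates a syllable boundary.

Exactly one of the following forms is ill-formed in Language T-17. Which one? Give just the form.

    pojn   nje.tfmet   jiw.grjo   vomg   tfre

jiw.grjo

pojn — σ1 onset /p/, coda /jn/ (5→3 falls) ok → well-formed
nje.tfmet — σ1 onset /nj/ (3→5 rises), coda /∅/ ok; σ2 onset /tfm/ (1→2→3 rises), coda /t/ ok → well-formed
jiw.grjo — violates constraint 6: syllable 1 coda contains /w/ → ill-formed
vomg — σ1 onset /v/, coda /mg/ (3→1 falls) ok → well-formed
tfre — σ1 onset /tfr/ (1→2→4 rises), coda /∅/ ok → well-formed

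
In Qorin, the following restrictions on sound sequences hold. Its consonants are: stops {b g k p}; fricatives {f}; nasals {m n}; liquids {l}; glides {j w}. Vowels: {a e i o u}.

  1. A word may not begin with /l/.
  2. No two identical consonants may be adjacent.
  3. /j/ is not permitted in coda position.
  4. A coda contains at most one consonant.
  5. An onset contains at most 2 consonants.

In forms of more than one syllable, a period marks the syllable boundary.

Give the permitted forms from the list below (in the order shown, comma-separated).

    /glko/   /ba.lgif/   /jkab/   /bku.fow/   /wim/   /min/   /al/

/ba.lgif/, /jkab/, /bku.fow/, /wim/, /min/, /al/

/glko/ — violates constraint 5: syllable 1 onset /glk/ has 3 consonants (> 2) → not permitted
/ba.lgif/ — σ1 onset /b/, coda /∅/ ok; σ2 onset /lg/ (2C), coda /f/ ok → permitted
/jkab/ — σ1 onset /jk/ (2C), coda /b/ ok → permitted
/bku.fow/ — σ1 onset /bk/ (2C), coda /∅/ ok; σ2 onset /f/, coda /w/ ok → permitted
/wim/ — σ1 onset /w/, coda /m/ ok → permitted
/min/ — σ1 onset /m/, coda /n/ ok → permitted
/al/ — σ1 onset /∅/, coda /l/ ok → permitted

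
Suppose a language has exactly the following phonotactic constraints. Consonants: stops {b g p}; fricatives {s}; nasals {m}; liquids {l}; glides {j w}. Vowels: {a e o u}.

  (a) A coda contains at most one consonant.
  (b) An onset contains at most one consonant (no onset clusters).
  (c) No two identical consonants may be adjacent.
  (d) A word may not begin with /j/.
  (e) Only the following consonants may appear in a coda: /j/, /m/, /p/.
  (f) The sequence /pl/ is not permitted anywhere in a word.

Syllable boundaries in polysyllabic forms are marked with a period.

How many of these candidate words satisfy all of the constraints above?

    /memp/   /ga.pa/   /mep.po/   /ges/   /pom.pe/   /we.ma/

3

/memp/ — violates constraint (a): syllable 1 coda /mp/ has 2 consonants (> 1) → not permitted
/ga.pa/ — σ1 onset /g/, coda /∅/ ok; σ2 onset /p/, coda /∅/ ok → permitted
/mep.po/ — violates constraint (c): adjacent identical consonants /pp/ → not permitted
/ges/ — violates constraint (e): syllable 1 coda contains /s/, which is not a licensed coda consonant → not permitted
/pom.pe/ — σ1 onset /p/, coda /m/ ok; σ2 onset /p/, coda /∅/ ok → permitted
/we.ma/ — σ1 onset /w/, coda /∅/ ok; σ2 onset /m/, coda /∅/ ok → permitted
Permitted: /ga.pa/, /pom.pe/, /we.ma/ → 3.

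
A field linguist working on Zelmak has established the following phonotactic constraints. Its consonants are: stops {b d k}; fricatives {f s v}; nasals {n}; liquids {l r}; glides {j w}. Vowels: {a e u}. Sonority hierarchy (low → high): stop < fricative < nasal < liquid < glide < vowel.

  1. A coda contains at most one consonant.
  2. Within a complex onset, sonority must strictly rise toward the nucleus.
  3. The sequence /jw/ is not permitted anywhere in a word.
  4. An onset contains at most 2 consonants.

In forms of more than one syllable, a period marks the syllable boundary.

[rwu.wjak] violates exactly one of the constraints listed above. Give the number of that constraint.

2

[rwu.wjak]: syllable 2 onset /wj/: /w/ (glide, 5) → /j/ (glide, 5) does not rise.
This is a violation of constraint 2: "Within a complex onset, sonority must strictly rise toward the nucleus."
The remaining constraints (1, 3, 4) are satisfied.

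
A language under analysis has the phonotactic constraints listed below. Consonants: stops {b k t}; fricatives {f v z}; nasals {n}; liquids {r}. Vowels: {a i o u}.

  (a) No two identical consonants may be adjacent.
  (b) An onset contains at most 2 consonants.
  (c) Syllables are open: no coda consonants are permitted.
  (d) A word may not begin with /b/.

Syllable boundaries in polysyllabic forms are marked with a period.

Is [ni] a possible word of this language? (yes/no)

yes

[ni] — σ1 onset /n/, coda /∅/ ok → phonotactically legal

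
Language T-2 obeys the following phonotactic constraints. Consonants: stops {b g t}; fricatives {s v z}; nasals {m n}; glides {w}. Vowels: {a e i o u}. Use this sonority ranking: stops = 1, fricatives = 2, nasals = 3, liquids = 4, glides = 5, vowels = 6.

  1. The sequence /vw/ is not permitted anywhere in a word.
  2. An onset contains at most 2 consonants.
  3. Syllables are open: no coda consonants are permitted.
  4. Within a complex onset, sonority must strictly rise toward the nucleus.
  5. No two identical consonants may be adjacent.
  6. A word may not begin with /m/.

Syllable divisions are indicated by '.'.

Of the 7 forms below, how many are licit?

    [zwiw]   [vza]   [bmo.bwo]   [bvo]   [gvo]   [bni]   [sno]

[zwiw] — violates constraint 3: syllable 1 coda /w/ has 1 consonant (> 0) → illicit
[vza] — violates constraint 4: syllable 1 onset /vz/: /v/ (fricative, 2) → /z/ (fricative, 2) does not rise → illicit
[bmo.bwo] — σ1 onset /bm/ (1→3 rises), coda /∅/ ok; σ2 onset /bw/ (1→5 rises), coda /∅/ ok → licit
[bvo] — σ1 onset /bv/ (1→2 rises), coda /∅/ ok → licit
[gvo] — σ1 onset /gv/ (1→2 rises), coda /∅/ ok → licit
[bni] — σ1 onset /bn/ (1→3 rises), coda /∅/ ok → licit
[sno] — σ1 onset /sn/ (2→3 rises), coda /∅/ ok → licit
Licit: [bmo.bwo], [bvo], [gvo], [bni], [sno] → 5.

5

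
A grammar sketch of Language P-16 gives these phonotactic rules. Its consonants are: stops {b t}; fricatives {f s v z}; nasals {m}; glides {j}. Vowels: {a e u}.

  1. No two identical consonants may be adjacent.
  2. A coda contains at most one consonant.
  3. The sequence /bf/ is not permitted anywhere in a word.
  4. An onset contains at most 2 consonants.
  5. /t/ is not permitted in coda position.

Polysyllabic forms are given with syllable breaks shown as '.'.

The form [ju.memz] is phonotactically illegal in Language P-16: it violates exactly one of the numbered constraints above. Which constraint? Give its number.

[ju.memz]: syllable 2 coda /mz/ has 2 consonants (> 1).
This is a violation of constraint 2: "A coda contains at most one consonant."
The remaining constraints (1, 3, 4, 5) are satisfied.

2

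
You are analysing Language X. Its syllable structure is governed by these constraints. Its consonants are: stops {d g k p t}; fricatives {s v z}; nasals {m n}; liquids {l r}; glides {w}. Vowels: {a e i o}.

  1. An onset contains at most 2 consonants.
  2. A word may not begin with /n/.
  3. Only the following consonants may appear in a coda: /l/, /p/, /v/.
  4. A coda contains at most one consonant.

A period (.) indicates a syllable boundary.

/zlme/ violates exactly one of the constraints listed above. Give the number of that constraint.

1

/zlme/: syllable 1 onset /zlm/ has 3 consonants (> 2).
This is a violation of constraint 1: "An onset contains at most 2 consonants."
The remaining constraints (2, 3, 4) are satisfied.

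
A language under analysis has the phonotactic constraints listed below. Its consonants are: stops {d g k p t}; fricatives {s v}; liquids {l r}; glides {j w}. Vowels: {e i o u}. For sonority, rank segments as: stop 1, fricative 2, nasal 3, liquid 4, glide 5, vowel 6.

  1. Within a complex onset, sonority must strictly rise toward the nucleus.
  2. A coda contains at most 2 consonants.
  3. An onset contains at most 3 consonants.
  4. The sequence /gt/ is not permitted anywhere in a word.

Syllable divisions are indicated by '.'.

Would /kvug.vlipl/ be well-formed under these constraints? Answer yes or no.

yes

/kvug.vlipl/ — σ1 onset /kv/ (1→2 rises), coda /g/ ok; σ2 onset /vl/ (2→4 rises), coda /pl/ (2C) ok → well-formed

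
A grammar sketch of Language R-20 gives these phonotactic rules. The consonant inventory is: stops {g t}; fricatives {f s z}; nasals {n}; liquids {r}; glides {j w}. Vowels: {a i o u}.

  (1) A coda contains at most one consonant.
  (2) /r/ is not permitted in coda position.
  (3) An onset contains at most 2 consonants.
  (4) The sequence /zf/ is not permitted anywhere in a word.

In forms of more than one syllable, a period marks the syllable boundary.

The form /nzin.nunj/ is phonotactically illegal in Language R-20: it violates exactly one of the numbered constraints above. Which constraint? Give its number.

/nzin.nunj/: syllable 2 coda /nj/ has 2 consonants (> 1).
This is a violation of constraint 1: "A coda contains at most one consonant."
The remaining constraints (2, 3, 4) are satisfied.

1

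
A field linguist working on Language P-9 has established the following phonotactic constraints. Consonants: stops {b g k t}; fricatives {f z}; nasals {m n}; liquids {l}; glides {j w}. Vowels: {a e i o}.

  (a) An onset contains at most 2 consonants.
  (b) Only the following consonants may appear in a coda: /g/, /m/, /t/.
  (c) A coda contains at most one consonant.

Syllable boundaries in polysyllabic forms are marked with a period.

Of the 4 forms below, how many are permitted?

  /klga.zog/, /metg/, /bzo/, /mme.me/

/klga.zog/ — violates constraint (a): syllable 1 onset /klg/ has 3 consonants (> 2) → not permitted
/metg/ — violates constraint (c): syllable 1 coda /tg/ has 2 consonants (> 1) → not permitted
/bzo/ — σ1 onset /bz/ (2C), coda /∅/ ok → permitted
/mme.me/ — σ1 onset /mm/ (2C), coda /∅/ ok; σ2 onset /m/, coda /∅/ ok → permitted
Permitted: /bzo/, /mme.me/ → 2.

2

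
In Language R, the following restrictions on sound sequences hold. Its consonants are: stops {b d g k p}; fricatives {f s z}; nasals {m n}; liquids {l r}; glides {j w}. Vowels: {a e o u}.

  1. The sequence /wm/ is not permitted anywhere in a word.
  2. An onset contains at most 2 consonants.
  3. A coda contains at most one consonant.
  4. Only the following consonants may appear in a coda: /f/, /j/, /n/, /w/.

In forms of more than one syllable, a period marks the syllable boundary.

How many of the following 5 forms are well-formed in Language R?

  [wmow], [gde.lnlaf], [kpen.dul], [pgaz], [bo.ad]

0

[wmow] — violates constraint 1: contains banned sequence /wm/ → ill-formed
[gde.lnlaf] — violates constraint 2: syllable 2 onset /lnl/ has 3 consonants (> 2) → ill-formed
[kpen.dul] — violates constraint 4: syllable 2 coda contains /l/, which is not a licensed coda consonant → ill-formed
[pgaz] — violates constraint 4: syllable 1 coda contains /z/, which is not a licensed coda consonant → ill-formed
[bo.ad] — violates constraint 4: syllable 2 coda contains /d/, which is not a licensed coda consonant → ill-formed
No form is well-formed → 0.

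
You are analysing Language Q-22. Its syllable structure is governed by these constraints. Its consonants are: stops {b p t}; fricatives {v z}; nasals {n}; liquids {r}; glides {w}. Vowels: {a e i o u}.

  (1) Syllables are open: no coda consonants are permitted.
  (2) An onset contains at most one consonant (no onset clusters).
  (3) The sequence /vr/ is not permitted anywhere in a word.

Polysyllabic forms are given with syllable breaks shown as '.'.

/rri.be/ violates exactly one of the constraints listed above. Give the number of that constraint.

/rri.be/: syllable 1 onset /rr/ has 2 consonants (> 1).
This is a violation of constraint 2: "An onset contains at most one consonant (no onset clusters)."
The remaining constraints (1, 3) are satisfied.

2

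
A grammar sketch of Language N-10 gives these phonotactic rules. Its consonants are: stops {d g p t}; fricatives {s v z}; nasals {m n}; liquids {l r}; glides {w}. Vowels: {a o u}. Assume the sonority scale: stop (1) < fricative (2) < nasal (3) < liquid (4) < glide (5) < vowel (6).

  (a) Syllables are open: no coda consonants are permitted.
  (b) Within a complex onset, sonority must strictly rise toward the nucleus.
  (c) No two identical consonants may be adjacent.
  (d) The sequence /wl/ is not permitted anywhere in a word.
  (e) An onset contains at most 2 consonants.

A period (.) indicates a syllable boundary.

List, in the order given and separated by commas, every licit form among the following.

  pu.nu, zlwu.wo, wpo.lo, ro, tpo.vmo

pu.nu, ro

pu.nu — σ1 onset /p/, coda /∅/ ok; σ2 onset /n/, coda /∅/ ok → licit
zlwu.wo — violates constraint (e): syllable 1 onset /zlw/ has 3 consonants (> 2) → illicit
wpo.lo — violates constraint (b): syllable 1 onset /wp/: /w/ (glide, 5) → /p/ (stop, 1) does not rise → illicit
ro — σ1 onset /r/, coda /∅/ ok → licit
tpo.vmo — violates constraint (b): syllable 1 onset /tp/: /t/ (stop, 1) → /p/ (stop, 1) does not rise → illicit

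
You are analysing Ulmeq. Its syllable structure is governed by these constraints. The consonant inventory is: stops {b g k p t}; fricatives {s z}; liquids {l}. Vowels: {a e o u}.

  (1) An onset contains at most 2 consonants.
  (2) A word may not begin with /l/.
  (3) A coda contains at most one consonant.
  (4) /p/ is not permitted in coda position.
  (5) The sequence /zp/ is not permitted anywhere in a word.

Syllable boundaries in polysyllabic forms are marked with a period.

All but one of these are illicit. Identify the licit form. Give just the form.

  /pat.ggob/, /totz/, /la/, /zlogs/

/pat.ggob/ — σ1 onset /p/, coda /t/ ok; σ2 onset /gg/ (2C), coda /b/ ok → licit
/totz/ — violates constraint 3: syllable 1 coda /tz/ has 2 consonants (> 1) → illicit
/la/ — violates constraint 2: word begins with /l/ → illicit
/zlogs/ — violates constraint 3: syllable 1 coda /gs/ has 2 consonants (> 1) → illicit

/pat.ggob/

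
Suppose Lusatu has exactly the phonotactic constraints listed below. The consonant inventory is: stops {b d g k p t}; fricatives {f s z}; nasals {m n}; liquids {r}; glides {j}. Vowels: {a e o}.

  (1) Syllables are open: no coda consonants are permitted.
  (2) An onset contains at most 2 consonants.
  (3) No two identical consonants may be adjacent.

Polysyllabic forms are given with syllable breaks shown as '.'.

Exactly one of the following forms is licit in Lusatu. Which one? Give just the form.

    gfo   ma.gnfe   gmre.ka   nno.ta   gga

gfo — σ1 onset /gf/ (2C), coda /∅/ ok → licit
ma.gnfe — violates constraint 2: syllable 2 onset /gnf/ has 3 consonants (> 2) → illicit
gmre.ka — violates constraint 2: syllable 1 onset /gmr/ has 3 consonants (> 2) → illicit
nno.ta — violates constraint 3: adjacent identical consonants /nn/ → illicit
gga — violates constraint 3: adjacent identical consonants /gg/ → illicit

gfo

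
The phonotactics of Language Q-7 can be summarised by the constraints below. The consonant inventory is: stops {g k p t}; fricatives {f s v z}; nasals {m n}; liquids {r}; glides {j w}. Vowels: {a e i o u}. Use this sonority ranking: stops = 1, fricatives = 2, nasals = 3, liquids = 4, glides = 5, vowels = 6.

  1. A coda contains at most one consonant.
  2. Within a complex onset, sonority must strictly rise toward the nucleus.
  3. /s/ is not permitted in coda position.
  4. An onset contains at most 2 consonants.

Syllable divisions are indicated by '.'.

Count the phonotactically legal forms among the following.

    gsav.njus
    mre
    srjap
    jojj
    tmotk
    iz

2

gsav.njus — violates constraint 3: syllable 2 coda contains /s/ → phonotactically illegal
mre — σ1 onset /mr/ (3→4 rises), coda /∅/ ok → phonotactically legal
srjap — violates constraint 4: syllable 1 onset /srj/ has 3 consonants (> 2) → phonotactically illegal
jojj — violates constraint 1: syllable 1 coda /jj/ has 2 consonants (> 1) → phonotactically illegal
tmotk — violates constraint 1: syllable 1 coda /tk/ has 2 consonants (> 1) → phonotactically illegal
iz — σ1 onset /∅/, coda /z/ ok → phonotactically legal
Phonotactically legal: mre, iz → 2.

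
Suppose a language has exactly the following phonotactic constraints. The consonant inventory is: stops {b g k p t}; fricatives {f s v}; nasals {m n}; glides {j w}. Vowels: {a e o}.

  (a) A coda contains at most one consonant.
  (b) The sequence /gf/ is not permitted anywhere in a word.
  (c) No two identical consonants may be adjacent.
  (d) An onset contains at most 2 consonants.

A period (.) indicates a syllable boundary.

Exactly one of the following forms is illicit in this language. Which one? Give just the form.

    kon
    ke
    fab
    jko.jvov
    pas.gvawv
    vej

pas.gvawv

kon — σ1 onset /k/, coda /n/ ok → licit
ke — σ1 onset /k/, coda /∅/ ok → licit
fab — σ1 onset /f/, coda /b/ ok → licit
jko.jvov — σ1 onset /jk/ (2C), coda /∅/ ok; σ2 onset /jv/ (2C), coda /v/ ok → licit
pas.gvawv — violates constraint (a): syllable 2 coda /wv/ has 2 consonants (> 1) → illicit
vej — σ1 onset /v/, coda /j/ ok → licit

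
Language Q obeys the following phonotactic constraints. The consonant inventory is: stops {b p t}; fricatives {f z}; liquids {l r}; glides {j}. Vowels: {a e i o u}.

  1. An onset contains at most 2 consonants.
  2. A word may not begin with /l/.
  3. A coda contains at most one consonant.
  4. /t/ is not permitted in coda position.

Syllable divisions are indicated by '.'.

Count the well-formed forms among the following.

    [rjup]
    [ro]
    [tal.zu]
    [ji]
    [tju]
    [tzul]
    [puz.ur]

7

[rjup] — σ1 onset /rj/ (2C), coda /p/ ok → well-formed
[ro] — σ1 onset /r/, coda /∅/ ok → well-formed
[tal.zu] — σ1 onset /t/, coda /l/ ok; σ2 onset /z/, coda /∅/ ok → well-formed
[ji] — σ1 onset /j/, coda /∅/ ok → well-formed
[tju] — σ1 onset /tj/ (2C), coda /∅/ ok → well-formed
[tzul] — σ1 onset /tz/ (2C), coda /l/ ok → well-formed
[puz.ur] — σ1 onset /p/, coda /z/ ok; σ2 onset /∅/, coda /r/ ok → well-formed
Well-formed: [rjup], [ro], [tal.zu], [ji], [tju], [tzul], [puz.ur] → 7.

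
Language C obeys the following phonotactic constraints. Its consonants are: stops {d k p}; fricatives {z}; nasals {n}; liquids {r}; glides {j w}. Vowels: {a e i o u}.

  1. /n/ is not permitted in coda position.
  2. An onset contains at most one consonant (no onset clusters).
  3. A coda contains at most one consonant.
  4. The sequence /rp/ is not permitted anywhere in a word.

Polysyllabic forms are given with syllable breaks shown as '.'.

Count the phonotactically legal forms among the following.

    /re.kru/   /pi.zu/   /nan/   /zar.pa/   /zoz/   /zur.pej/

2

/re.kru/ — violates constraint 2: syllable 2 onset /kr/ has 2 consonants (> 1) → phonotactically illegal
/pi.zu/ — σ1 onset /p/, coda /∅/ ok; σ2 onset /z/, coda /∅/ ok → phonotactically legal
/nan/ — violates constraint 1: syllable 1 coda contains /n/ → phonotactically illegal
/zar.pa/ — violates constraint 4: contains banned sequence /rp/ → phonotactically illegal
/zoz/ — σ1 onset /z/, coda /z/ ok → phonotactically legal
/zur.pej/ — violates constraint 4: contains banned sequence /rp/ → phonotactically illegal
Phonotactically legal: /pi.zu/, /zoz/ → 2.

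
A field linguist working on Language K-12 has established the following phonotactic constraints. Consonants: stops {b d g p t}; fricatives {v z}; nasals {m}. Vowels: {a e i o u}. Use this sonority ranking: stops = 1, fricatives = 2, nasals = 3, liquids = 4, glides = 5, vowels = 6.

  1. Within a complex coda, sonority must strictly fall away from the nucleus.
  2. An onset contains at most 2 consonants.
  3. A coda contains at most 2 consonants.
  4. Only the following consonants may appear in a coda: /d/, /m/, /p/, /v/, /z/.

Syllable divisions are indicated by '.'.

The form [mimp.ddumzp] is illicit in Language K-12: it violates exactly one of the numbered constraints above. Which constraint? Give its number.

[mimp.ddumzp]: syllable 2 coda /mzp/ has 3 consonants (> 2).
This is a violation of constraint 3: "A coda contains at most 2 consonants."
The remaining constraints (1, 2, 4) are satisfied.

3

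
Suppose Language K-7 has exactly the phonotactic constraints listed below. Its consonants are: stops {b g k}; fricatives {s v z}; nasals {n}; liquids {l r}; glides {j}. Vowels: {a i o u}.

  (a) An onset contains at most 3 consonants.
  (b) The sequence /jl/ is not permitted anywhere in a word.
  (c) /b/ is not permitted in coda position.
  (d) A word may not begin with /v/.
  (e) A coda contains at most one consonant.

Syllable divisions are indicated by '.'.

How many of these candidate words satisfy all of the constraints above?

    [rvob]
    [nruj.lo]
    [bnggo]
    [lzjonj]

[rvob] — violates constraint (c): syllable 1 coda contains /b/ → illicit
[nruj.lo] — violates constraint (b): contains banned sequence /jl/ → illicit
[bnggo] — violates constraint (a): syllable 1 onset /bngg/ has 4 consonants (> 3) → illicit
[lzjonj] — violates constraint (e): syllable 1 coda /nj/ has 2 consonants (> 1) → illicit
No form is licit → 0.

0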